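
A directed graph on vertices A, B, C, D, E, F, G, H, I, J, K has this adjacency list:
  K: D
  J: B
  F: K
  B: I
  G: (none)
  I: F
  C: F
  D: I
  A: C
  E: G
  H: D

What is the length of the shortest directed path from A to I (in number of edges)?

5

Distance 0: A.
Distance 1: C.
Distance 2: F.
Distance 3: K.
Distance 4: D.
Distance 5: I — contains I.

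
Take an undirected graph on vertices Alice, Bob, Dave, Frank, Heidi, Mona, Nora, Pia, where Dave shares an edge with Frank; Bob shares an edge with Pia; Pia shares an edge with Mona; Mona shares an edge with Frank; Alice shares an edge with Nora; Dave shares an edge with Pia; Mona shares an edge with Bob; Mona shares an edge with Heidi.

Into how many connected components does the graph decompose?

From Alice: component {Alice, Nora}.
From Bob: component {Bob, Dave, Frank, Heidi, Mona, Pia}.
That's 2 components.

2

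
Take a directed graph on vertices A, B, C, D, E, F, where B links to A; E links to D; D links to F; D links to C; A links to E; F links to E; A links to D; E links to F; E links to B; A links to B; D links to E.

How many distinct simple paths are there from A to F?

A→D→E→F
A→D→F
A→E→D→F
A→E→F

4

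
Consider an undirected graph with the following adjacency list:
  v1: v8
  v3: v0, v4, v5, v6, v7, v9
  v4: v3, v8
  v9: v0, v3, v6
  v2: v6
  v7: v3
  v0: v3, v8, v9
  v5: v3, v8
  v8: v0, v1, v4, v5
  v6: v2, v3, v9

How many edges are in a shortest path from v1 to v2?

Distance 0: v1.
Distance 1: v8.
Distance 2: v0, v4, v5.
Distance 3: v3, v9.
Distance 4: v6, v7.
Distance 5: v2 — contains v2.

5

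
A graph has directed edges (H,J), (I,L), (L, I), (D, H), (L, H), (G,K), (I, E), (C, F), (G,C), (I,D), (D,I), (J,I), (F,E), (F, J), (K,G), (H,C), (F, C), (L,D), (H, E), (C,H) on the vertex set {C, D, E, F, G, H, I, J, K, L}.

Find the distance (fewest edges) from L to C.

Distance 0: L.
Distance 1: D, H, I.
Distance 2: C, E, J — contains C.

2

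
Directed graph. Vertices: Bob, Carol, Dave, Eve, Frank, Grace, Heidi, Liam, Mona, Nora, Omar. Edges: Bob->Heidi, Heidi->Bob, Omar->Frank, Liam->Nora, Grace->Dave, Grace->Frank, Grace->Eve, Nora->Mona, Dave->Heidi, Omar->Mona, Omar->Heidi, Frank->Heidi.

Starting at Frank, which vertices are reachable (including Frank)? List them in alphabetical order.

Start at Frank.
Its neighbours: Heidi.
Then their neighbours: Bob.
Nothing further is reachable.

Bob, Frank, Heidi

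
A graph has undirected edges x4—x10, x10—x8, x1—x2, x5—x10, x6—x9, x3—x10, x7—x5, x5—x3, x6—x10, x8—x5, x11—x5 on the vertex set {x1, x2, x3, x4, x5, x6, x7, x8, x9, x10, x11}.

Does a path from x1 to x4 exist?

No

Explore from x1.
Distance 1: reach x2.
The search is exhausted without reaching x4; it lies in a different component.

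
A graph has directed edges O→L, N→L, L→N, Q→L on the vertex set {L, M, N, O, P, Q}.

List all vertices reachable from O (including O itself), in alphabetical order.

L, N, O

Start at O.
Its neighbours: L.
Then their neighbours: N.
Nothing further is reachable.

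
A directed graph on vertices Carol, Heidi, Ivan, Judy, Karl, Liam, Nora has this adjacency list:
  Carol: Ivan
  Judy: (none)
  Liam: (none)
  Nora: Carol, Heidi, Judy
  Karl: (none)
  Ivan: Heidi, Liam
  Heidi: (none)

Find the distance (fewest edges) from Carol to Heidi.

2

Distance 0: Carol.
Distance 1: Ivan.
Distance 2: Heidi, Liam — contains Heidi.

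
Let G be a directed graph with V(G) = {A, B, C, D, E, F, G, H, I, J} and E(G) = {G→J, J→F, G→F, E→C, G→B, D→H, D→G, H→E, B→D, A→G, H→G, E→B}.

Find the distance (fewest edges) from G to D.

2

Distance 0: G.
Distance 1: B, F, J.
Distance 2: D — contains D.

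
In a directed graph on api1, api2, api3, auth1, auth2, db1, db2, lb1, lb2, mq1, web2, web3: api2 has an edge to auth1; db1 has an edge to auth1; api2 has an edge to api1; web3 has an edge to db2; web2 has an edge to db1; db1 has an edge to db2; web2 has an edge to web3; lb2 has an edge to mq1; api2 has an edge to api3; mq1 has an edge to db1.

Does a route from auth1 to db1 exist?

No

auth1 has no outgoing edges, so nothing is reachable from it.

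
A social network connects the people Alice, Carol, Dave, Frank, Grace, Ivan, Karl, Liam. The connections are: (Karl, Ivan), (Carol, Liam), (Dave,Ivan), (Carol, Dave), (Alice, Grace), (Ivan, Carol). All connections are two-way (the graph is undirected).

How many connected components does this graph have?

From Alice: component {Alice, Grace}.
From Carol: component {Carol, Dave, Ivan, Karl, Liam}.
From Frank: component {Frank}.
That's 3 components.

3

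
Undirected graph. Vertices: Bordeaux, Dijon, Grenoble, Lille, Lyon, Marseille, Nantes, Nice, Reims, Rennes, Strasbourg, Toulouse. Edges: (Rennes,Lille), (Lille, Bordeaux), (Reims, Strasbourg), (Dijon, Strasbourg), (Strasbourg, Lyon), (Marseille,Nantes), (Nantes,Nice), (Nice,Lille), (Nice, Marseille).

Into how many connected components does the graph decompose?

From Bordeaux: component {Bordeaux, Lille, Marseille, Nantes, Nice, Rennes}.
From Dijon: component {Dijon, Lyon, Reims, Strasbourg}.
From Grenoble: component {Grenoble}.
From Toulouse: component {Toulouse}.
That's 4 components.

4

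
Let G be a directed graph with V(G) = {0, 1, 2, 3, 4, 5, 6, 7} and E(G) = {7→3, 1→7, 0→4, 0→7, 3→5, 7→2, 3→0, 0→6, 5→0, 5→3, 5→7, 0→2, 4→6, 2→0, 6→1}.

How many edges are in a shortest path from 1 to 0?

3

Distance 0: 1.
Distance 1: 7.
Distance 2: 2, 3.
Distance 3: 0, 5 — contains 0.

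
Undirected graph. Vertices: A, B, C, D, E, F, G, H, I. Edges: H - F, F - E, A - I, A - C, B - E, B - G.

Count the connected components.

3

From A: component {A, C, I}.
From B: component {B, E, F, G, H}.
From D: component {D}.
That's 3 components.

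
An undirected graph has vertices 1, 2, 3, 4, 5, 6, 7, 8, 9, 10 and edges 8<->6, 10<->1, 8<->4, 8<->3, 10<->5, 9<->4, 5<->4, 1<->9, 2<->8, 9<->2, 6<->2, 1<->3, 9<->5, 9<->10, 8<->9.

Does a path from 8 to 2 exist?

Yes

Explore from 8.
Distance 1: reach 2, 3, 4, 6, 9.
Found 2.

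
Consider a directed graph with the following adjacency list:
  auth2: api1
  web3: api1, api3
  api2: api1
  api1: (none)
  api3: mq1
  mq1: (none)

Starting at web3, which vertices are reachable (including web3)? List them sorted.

Start at web3.
Its neighbours: api1, api3.
Then their neighbours: mq1.
Nothing further is reachable.

api1, api3, mq1, web3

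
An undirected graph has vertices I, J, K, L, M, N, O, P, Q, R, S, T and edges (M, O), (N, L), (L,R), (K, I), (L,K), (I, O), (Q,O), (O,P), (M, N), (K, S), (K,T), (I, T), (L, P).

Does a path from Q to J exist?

No

Explore from Q.
Distance 1: reach O.
Distance 2: reach I, M, P.
Distance 3: reach K, L, N, T.
Distance 4: reach R, S.
The search is exhausted without reaching J; it lies in a different component.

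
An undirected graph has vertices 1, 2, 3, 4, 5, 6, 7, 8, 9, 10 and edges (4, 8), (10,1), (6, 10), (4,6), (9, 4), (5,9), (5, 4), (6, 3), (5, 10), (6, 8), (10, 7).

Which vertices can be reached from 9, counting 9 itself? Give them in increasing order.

Start at 9.
Its neighbours: 4, 5.
Then their neighbours: 6, 8, 10.
Then next layer: 1, 3, 7.
Nothing further is reachable.

1, 3, 4, 5, 6, 7, 8, 9, 10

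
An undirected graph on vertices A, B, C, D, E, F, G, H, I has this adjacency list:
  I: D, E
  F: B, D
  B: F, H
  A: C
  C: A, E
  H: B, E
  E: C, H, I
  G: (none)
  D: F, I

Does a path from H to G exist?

Explore from H.
Distance 1: reach B, E.
Distance 2: reach C, F, I.
Distance 3: reach A, D.
The search is exhausted without reaching G; it lies in a different component.

No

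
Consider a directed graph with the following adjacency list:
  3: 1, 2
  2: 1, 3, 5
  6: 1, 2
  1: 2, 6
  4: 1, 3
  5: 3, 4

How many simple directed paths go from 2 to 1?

5

2→1
2→3→1
2→5→3→1
2→5→4→1
2→5→4→3→1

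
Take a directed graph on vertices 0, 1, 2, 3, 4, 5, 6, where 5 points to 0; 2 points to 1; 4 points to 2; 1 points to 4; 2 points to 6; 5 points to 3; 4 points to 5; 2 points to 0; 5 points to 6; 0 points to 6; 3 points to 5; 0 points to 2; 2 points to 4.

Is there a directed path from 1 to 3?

Explore from 1.
Distance 1: reach 4.
Distance 2: reach 2, 5.
Distance 3: reach 0, 3, 6.
Found 3.

Yes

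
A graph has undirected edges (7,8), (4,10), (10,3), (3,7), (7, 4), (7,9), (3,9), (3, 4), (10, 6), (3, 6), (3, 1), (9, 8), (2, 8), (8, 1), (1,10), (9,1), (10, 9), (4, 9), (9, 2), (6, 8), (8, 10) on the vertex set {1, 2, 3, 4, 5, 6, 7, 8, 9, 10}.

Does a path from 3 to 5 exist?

No

Explore from 3.
Distance 1: reach 1, 4, 6, 7, 9, 10.
Distance 2: reach 2, 8.
The search is exhausted without reaching 5; it lies in a different component.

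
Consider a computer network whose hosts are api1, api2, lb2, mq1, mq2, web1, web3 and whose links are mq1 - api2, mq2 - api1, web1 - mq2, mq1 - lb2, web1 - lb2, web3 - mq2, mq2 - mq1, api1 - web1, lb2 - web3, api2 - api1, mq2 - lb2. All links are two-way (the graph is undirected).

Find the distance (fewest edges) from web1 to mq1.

2

Distance 0: web1.
Distance 1: api1, lb2, mq2.
Distance 2: api2, mq1, web3 — contains mq1.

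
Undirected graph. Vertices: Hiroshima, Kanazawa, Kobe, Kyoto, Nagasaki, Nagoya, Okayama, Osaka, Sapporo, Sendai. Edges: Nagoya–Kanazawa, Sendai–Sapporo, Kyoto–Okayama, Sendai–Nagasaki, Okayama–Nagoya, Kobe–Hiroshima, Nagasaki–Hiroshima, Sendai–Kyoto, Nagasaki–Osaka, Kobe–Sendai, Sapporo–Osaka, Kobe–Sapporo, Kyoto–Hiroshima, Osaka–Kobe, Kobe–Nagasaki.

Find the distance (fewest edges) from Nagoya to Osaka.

5

Distance 0: Nagoya.
Distance 1: Kanazawa, Okayama.
Distance 2: Kyoto.
Distance 3: Hiroshima, Sendai.
Distance 4: Kobe, Nagasaki, Sapporo.
Distance 5: Osaka — contains Osaka.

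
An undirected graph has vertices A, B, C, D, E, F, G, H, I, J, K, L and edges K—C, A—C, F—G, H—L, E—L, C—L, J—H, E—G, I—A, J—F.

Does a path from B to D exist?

No

B has no edges, so nothing is reachable from it.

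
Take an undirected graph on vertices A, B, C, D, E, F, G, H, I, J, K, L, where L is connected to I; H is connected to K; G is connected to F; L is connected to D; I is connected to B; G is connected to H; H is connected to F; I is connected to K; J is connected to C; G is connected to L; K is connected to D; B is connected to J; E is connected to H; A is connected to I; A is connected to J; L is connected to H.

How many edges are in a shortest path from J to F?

Distance 0: J.
Distance 1: A, B, C.
Distance 2: I.
Distance 3: K, L.
Distance 4: D, G, H.
Distance 5: E, F — contains F.

5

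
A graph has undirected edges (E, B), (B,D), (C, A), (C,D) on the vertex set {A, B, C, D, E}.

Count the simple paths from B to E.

1

B–E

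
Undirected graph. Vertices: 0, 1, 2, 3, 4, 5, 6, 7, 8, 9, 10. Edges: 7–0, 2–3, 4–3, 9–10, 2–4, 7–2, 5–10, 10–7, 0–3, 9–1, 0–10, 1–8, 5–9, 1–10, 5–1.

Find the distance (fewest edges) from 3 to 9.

Distance 0: 3.
Distance 1: 0, 2, 4.
Distance 2: 7, 10.
Distance 3: 1, 5, 9 — contains 9.

3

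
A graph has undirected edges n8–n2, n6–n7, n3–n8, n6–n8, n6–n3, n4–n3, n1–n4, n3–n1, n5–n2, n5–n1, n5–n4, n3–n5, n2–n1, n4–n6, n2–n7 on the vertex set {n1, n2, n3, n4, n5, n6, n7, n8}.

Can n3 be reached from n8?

Yes

Explore from n8.
Distance 1: reach n2, n3, n6.
Found n3.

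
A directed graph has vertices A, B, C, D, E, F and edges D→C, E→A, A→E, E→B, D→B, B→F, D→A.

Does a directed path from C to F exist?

No

C has no outgoing edges, so nothing is reachable from it.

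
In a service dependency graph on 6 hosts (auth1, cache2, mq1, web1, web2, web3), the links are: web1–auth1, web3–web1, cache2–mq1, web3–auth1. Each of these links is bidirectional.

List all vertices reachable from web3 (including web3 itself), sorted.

Start at web3.
Its neighbours: auth1, web1.
Nothing further is reachable.

auth1, web1, web3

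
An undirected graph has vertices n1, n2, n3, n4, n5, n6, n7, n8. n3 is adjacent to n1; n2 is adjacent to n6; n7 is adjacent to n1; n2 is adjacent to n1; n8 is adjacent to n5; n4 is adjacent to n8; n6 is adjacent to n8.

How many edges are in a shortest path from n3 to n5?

Distance 0: n3.
Distance 1: n1.
Distance 2: n2, n7.
Distance 3: n6.
Distance 4: n8.
Distance 5: n4, n5 — contains n5.

5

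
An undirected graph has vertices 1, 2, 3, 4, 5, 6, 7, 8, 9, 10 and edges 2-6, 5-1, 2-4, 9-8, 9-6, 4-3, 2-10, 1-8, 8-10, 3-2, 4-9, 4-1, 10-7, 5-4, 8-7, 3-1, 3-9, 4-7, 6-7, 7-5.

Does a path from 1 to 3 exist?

Explore from 1.
Distance 1: reach 3, 4, 5, 8.
Found 3.

Yes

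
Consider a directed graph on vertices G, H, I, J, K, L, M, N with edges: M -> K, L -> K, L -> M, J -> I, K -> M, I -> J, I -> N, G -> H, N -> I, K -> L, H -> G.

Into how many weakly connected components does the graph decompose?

From G: component {G, H}.
From I: component {I, J, N}.
From K: component {K, L, M}.
That's 3 components.

3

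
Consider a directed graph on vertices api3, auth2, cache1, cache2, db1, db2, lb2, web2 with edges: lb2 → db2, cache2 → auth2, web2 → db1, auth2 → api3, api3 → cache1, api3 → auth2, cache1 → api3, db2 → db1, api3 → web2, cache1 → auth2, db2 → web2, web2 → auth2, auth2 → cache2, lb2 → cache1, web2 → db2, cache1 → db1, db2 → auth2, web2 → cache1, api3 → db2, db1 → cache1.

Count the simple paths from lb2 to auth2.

15

lb2→cache1→api3→auth2
lb2→cache1→api3→db2→auth2
lb2→cache1→api3→db2→web2→auth2
lb2→cache1→api3→web2→auth2
lb2→cache1→api3→web2→db2→auth2
lb2→cache1→auth2
lb2→db2→auth2
lb2→db2→db1→cache1→api3→auth2
lb2→db2→db1→cache1→api3→web2→auth2
lb2→db2→db1→cache1→auth2
lb2→db2→web2→auth2
lb2→db2→web2→cache1→api3→auth2
lb2→db2→web2→cache1→auth2
lb2→db2→web2→db1→cache1→api3→auth2
lb2→db2→web2→db1→cache1→auth2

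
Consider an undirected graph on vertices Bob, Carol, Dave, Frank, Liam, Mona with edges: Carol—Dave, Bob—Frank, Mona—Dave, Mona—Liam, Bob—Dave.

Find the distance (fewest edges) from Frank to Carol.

Distance 0: Frank.
Distance 1: Bob.
Distance 2: Dave.
Distance 3: Carol, Mona — contains Carol.

3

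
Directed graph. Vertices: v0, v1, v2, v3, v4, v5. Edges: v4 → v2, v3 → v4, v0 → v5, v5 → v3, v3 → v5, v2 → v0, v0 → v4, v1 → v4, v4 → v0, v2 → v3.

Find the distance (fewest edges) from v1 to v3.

Distance 0: v1.
Distance 1: v4.
Distance 2: v0, v2.
Distance 3: v3, v5 — contains v3.

3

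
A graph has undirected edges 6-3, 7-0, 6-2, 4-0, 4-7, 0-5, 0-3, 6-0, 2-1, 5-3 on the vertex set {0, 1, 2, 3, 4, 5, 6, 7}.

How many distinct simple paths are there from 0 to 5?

0–3–5
0–5
0–6–3–5

3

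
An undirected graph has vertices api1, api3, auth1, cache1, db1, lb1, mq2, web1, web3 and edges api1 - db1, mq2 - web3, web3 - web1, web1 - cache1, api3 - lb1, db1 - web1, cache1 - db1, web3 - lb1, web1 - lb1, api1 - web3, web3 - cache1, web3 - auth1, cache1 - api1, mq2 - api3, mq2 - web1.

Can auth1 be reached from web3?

Yes

Explore from web3.
Distance 1: reach api1, auth1, cache1, lb1, mq2, web1.
Found auth1.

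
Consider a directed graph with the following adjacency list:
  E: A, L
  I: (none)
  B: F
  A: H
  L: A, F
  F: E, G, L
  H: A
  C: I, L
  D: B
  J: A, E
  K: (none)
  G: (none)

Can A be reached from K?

K has no outgoing edges, so nothing is reachable from it.

No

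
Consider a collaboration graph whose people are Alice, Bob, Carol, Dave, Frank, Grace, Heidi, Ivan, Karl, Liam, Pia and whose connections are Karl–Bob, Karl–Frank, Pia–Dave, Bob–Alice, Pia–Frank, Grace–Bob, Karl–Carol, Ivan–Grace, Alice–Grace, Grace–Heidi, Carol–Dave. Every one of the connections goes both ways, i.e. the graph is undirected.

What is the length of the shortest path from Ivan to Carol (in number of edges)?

4

Distance 0: Ivan.
Distance 1: Grace.
Distance 2: Alice, Bob, Heidi.
Distance 3: Karl.
Distance 4: Carol, Frank — contains Carol.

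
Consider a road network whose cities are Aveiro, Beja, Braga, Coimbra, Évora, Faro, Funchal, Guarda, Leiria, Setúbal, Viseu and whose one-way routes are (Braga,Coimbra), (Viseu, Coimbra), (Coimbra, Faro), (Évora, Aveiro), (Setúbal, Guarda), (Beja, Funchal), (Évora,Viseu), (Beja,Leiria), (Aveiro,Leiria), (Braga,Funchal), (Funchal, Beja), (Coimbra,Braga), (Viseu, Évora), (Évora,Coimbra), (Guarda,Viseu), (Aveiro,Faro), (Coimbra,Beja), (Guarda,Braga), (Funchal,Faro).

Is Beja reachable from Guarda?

Explore from Guarda.
Distance 1: reach Braga, Viseu.
Distance 2: reach Coimbra, Évora, Funchal.
Distance 3: reach Aveiro, Beja, Faro.
Found Beja.

Yes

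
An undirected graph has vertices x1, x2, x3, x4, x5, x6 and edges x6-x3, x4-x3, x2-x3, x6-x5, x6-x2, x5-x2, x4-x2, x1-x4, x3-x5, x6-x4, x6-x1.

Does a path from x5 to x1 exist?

Explore from x5.
Distance 1: reach x2, x3, x6.
Distance 2: reach x1, x4.
Found x1.

Yes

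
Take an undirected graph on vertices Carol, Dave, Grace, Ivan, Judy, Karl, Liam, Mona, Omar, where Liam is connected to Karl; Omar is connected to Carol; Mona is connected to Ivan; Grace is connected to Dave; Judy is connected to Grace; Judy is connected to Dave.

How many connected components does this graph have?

From Carol: component {Carol, Omar}.
From Dave: component {Dave, Grace, Judy}.
From Ivan: component {Ivan, Mona}.
From Karl: component {Karl, Liam}.
That's 4 components.

4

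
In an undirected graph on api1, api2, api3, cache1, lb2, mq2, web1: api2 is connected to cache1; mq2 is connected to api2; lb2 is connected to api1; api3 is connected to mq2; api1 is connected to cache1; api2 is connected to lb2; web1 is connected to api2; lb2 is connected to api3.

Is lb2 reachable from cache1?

Explore from cache1.
Distance 1: reach api1, api2.
Distance 2: reach lb2, mq2, web1.
Found lb2.

Yes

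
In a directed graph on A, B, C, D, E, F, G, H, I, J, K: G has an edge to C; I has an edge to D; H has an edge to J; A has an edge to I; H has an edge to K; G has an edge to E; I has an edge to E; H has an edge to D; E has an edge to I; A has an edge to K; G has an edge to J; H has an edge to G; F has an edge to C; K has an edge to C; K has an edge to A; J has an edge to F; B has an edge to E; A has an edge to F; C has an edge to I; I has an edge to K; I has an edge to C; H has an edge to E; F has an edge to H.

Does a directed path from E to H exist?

Explore from E.
Distance 1: reach I.
Distance 2: reach C, D, K.
Distance 3: reach A.
Distance 4: reach F.
Distance 5: reach H.
Found H.

Yes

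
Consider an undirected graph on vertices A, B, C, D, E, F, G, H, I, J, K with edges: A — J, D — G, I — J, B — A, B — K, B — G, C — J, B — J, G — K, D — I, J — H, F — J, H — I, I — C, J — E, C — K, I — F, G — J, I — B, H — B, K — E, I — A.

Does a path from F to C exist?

Explore from F.
Distance 1: reach I, J.
Distance 2: reach A, B, C, D, E, G, H.
Found C.

Yes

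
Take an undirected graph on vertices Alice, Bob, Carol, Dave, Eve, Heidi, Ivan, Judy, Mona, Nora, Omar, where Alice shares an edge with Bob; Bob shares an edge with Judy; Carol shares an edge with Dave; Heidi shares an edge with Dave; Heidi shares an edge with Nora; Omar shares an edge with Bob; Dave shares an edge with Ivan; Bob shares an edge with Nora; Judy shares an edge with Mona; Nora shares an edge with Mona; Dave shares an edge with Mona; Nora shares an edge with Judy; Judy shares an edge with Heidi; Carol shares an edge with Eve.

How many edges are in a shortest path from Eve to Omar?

6

Distance 0: Eve.
Distance 1: Carol.
Distance 2: Dave.
Distance 3: Heidi, Ivan, Mona.
Distance 4: Judy, Nora.
Distance 5: Bob.
Distance 6: Alice, Omar — contains Omar.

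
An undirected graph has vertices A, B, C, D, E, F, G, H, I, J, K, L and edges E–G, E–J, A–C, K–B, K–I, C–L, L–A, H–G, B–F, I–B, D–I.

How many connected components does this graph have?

3

From A: component {A, C, L}.
From B: component {B, D, F, I, K}.
From E: component {E, G, H, J}.
That's 3 components.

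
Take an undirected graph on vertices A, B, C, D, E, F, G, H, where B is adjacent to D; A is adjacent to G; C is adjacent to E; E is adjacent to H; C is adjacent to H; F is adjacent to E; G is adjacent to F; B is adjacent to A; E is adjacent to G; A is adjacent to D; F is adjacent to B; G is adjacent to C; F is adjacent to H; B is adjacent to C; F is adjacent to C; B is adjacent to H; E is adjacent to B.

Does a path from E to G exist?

Explore from E.
Distance 1: reach B, C, F, G, H.
Found G.

Yes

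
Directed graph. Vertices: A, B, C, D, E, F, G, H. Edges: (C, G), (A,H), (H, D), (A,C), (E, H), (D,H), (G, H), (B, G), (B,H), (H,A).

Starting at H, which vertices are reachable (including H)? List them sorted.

A, C, D, G, H

Start at H.
Its neighbours: A, D.
Then their neighbours: C.
Then next layer: G.
Nothing further is reachable.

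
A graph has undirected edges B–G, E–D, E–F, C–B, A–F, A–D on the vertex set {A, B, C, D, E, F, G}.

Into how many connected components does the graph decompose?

From A: component {A, D, E, F}.
From B: component {B, C, G}.
That's 2 components.

2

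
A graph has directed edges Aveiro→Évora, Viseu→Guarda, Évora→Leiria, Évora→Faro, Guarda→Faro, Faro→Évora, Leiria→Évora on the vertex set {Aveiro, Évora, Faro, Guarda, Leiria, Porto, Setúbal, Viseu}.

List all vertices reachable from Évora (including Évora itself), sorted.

Start at Évora.
Its neighbours: Faro, Leiria.
Nothing further is reachable.

Évora, Faro, Leiria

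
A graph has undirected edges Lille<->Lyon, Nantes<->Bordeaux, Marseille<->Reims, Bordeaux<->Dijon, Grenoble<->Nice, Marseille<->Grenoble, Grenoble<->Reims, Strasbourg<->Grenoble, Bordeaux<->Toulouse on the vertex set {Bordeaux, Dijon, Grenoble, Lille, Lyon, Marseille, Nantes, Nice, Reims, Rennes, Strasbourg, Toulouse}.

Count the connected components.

From Bordeaux: component {Bordeaux, Dijon, Nantes, Toulouse}.
From Grenoble: component {Grenoble, Marseille, Nice, Reims, Strasbourg}.
From Lille: component {Lille, Lyon}.
From Rennes: component {Rennes}.
That's 4 components.

4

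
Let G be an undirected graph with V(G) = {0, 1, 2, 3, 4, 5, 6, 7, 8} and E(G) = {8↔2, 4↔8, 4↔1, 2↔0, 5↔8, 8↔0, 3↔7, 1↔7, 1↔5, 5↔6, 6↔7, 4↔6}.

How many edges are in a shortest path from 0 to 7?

Distance 0: 0.
Distance 1: 2, 8.
Distance 2: 4, 5.
Distance 3: 1, 6.
Distance 4: 7 — contains 7.

4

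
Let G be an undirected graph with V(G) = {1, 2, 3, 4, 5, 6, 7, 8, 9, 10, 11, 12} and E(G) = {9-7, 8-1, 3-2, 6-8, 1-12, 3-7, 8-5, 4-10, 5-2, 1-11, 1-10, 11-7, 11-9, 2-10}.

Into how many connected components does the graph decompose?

From 1: component {1, 2, 3, 4, 5, 6, 7, 8, 9, 10, 11, 12}.
That's 1 component.

1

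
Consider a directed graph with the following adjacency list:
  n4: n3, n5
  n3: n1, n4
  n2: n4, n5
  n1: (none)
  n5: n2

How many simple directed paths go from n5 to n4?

n5→n2→n4

1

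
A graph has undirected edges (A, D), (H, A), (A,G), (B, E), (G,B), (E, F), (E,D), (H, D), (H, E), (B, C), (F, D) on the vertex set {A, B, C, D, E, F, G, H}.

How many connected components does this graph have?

1

From A: component {A, B, C, D, E, F, G, H}.
That's 1 component.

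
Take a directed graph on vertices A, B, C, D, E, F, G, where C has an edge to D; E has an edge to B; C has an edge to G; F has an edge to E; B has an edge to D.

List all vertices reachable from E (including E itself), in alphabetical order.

Start at E.
Its neighbours: B.
Then their neighbours: D.
Nothing further is reachable.

B, D, E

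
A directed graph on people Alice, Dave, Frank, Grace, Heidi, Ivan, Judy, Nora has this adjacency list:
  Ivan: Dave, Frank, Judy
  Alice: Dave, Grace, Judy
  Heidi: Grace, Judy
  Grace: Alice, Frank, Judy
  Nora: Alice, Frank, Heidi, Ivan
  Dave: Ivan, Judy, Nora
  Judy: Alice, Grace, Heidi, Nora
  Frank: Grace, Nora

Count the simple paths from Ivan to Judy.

20

Ivan→Dave→Judy
Ivan→Dave→Nora→Alice→Grace→Judy
Ivan→Dave→Nora→Alice→Judy
Ivan→Dave→Nora→Frank→Grace→Alice→Judy
Ivan→Dave→Nora→Frank→Grace→Judy
Ivan→Dave→Nora→Heidi→Grace→Alice→Judy
Ivan→Dave→Nora→Heidi→Grace→Judy
Ivan→Dave→Nora→Heidi→Judy
... and 12 more.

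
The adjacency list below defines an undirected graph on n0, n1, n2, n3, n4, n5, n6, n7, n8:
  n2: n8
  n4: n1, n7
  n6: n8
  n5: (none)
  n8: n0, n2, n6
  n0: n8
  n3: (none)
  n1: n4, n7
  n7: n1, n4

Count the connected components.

From n0: component {n0, n2, n6, n8}.
From n1: component {n1, n4, n7}.
From n3: component {n3}.
From n5: component {n5}.
That's 4 components.

4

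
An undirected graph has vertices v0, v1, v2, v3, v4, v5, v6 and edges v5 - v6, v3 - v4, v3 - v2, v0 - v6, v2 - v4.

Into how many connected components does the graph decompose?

From v0: component {v0, v5, v6}.
From v1: component {v1}.
From v2: component {v2, v3, v4}.
That's 3 components.

3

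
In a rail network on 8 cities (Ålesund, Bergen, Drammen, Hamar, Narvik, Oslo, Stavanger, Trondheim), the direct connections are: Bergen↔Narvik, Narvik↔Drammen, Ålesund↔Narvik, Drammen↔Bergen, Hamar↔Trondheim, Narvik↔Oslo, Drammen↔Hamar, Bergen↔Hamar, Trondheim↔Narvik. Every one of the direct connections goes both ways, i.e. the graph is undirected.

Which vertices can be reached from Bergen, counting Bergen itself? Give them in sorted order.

Start at Bergen.
Its neighbours: Drammen, Hamar, Narvik.
Then their neighbours: Ålesund, Oslo, Trondheim.
Nothing further is reachable.

Ålesund, Bergen, Drammen, Hamar, Narvik, Oslo, Trondheim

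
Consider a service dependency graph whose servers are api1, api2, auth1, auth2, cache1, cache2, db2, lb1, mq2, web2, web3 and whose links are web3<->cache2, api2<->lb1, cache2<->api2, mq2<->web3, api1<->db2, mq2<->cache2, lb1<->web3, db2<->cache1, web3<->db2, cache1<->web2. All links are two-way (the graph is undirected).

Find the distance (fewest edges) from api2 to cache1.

4

Distance 0: api2.
Distance 1: cache2, lb1.
Distance 2: mq2, web3.
Distance 3: db2.
Distance 4: api1, cache1 — contains cache1.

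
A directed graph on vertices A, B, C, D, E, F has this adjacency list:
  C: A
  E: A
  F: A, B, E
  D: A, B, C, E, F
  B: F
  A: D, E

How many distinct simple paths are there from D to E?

7

D→A→E
D→B→F→A→E
D→B→F→E
D→C→A→E
D→E
D→F→A→E
D→F→E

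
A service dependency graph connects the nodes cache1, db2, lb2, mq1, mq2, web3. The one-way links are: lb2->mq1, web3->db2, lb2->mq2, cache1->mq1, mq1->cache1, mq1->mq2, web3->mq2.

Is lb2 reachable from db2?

db2 has no outgoing edges, so nothing is reachable from it.

No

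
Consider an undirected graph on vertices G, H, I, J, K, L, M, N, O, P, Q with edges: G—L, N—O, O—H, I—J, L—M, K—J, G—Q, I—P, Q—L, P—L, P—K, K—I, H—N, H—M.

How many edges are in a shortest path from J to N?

Distance 0: J.
Distance 1: I, K.
Distance 2: P.
Distance 3: L.
Distance 4: G, M, Q.
Distance 5: H.
Distance 6: N, O — contains N.

6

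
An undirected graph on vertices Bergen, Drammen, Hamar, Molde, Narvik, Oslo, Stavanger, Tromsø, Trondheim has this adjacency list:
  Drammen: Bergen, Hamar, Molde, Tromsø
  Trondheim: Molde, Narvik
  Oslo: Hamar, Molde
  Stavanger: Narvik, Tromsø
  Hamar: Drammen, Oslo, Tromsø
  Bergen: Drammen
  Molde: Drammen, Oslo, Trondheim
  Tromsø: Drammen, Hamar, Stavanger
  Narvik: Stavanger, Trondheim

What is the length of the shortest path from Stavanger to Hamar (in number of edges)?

Distance 0: Stavanger.
Distance 1: Narvik, Tromsø.
Distance 2: Drammen, Hamar, Trondheim — contains Hamar.

2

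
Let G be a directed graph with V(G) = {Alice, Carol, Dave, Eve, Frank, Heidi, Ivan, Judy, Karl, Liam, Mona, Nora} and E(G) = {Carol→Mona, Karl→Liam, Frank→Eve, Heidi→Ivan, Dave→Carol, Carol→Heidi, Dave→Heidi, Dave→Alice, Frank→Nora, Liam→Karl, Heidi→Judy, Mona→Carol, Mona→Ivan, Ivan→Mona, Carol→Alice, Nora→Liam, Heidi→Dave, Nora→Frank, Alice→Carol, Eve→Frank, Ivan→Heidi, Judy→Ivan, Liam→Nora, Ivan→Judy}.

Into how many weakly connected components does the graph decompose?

From Alice: component {Alice, Carol, Dave, Heidi, Ivan, Judy, Mona}.
From Eve: component {Eve, Frank, Karl, Liam, Nora}.
That's 2 components.

2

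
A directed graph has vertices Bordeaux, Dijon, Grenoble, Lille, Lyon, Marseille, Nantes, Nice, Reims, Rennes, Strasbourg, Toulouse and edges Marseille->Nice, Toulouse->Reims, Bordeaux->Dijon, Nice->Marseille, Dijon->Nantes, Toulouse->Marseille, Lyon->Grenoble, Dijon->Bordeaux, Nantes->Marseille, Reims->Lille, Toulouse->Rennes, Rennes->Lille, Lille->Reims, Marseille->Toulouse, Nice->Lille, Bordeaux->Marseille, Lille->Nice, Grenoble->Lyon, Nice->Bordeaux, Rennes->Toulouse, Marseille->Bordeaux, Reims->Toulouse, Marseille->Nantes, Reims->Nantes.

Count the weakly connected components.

3

From Bordeaux: component {Bordeaux, Dijon, Lille, Marseille, Nantes, Nice, Reims, Rennes, Toulouse}.
From Grenoble: component {Grenoble, Lyon}.
From Strasbourg: component {Strasbourg}.
That's 3 components.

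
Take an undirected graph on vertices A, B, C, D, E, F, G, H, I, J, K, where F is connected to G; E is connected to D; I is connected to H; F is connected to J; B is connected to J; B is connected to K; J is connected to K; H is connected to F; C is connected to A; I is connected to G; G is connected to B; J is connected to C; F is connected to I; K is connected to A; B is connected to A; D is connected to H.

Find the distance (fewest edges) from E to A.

Distance 0: E.
Distance 1: D.
Distance 2: H.
Distance 3: F, I.
Distance 4: G, J.
Distance 5: B, C, K.
Distance 6: A — contains A.

6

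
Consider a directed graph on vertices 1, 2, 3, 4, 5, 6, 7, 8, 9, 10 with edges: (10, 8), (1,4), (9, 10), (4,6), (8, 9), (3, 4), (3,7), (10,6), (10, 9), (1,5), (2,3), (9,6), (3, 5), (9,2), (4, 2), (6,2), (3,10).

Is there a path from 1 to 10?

Yes

Explore from 1.
Distance 1: reach 4, 5.
Distance 2: reach 2, 6.
Distance 3: reach 3.
Distance 4: reach 7, 10.
Found 10.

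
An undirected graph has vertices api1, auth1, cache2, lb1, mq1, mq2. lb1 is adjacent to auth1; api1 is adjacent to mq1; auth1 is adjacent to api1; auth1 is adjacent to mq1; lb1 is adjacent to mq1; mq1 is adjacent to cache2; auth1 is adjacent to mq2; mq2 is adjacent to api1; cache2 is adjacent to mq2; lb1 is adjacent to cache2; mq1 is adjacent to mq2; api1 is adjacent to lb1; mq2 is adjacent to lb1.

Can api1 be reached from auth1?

Yes

Explore from auth1.
Distance 1: reach api1, lb1, mq1, mq2.
Found api1.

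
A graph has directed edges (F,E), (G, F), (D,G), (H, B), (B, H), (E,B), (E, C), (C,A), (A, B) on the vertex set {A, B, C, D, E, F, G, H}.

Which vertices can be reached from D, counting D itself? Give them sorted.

A, B, C, D, E, F, G, H

Start at D.
Its neighbours: G.
Then their neighbours: F.
Then next layer: E.
Then next layer: B, C.
Then next layer: A, H.
Every vertex is now reached.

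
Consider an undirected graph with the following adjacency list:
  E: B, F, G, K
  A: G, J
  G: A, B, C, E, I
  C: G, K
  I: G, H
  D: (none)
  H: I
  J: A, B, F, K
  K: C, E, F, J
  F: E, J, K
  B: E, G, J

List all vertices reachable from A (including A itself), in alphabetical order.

Start at A.
Its neighbours: G, J.
Then their neighbours: B, C, E, F, I, K.
Then next layer: H.
Nothing further is reachable.

A, B, C, E, F, G, H, I, J, K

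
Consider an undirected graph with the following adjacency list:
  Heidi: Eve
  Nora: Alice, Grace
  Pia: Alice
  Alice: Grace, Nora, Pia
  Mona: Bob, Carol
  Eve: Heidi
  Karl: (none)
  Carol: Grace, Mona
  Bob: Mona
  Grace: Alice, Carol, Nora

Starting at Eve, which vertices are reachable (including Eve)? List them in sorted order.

Start at Eve.
Its neighbours: Heidi.
Nothing further is reachable.

Eve, Heidi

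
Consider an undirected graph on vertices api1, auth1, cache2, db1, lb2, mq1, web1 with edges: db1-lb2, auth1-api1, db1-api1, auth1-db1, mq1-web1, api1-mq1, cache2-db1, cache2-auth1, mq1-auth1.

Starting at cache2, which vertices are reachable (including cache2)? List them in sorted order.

Start at cache2.
Its neighbours: auth1, db1.
Then their neighbours: api1, lb2, mq1.
Then next layer: web1.
Every vertex is now reached.

api1, auth1, cache2, db1, lb2, mq1, web1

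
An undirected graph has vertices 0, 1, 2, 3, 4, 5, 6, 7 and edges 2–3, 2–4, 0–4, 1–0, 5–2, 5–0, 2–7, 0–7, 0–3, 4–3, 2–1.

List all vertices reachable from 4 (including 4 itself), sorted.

0, 1, 2, 3, 4, 5, 7

Start at 4.
Its neighbours: 0, 2, 3.
Then their neighbours: 1, 5, 7.
Nothing further is reachable.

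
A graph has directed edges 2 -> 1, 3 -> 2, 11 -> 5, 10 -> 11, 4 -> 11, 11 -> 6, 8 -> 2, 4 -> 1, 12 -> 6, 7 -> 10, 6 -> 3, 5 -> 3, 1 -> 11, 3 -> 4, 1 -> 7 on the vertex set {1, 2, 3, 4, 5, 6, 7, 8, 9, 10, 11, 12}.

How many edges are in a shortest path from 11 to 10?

Distance 0: 11.
Distance 1: 5, 6.
Distance 2: 3.
Distance 3: 2, 4.
Distance 4: 1.
Distance 5: 7.
Distance 6: 10 — contains 10.

6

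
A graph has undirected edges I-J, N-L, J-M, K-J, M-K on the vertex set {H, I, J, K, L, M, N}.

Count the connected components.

3

From H: component {H}.
From I: component {I, J, K, M}.
From L: component {L, N}.
That's 3 components.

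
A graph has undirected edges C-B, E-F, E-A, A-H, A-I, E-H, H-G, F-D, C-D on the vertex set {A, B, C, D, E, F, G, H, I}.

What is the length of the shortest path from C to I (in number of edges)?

5

Distance 0: C.
Distance 1: B, D.
Distance 2: F.
Distance 3: E.
Distance 4: A, H.
Distance 5: G, I — contains I.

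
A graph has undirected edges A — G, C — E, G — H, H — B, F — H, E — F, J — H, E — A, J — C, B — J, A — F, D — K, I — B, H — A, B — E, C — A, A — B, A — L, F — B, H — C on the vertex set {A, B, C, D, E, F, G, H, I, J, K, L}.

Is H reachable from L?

Explore from L.
Distance 1: reach A.
Distance 2: reach B, C, E, F, G, H.
Found H.

Yes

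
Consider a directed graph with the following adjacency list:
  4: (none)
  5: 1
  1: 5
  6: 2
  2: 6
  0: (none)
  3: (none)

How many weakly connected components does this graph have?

From 0: component {0}.
From 1: component {1, 5}.
From 2: component {2, 6}.
From 3: component {3}.
From 4: component {4}.
That's 5 components.

5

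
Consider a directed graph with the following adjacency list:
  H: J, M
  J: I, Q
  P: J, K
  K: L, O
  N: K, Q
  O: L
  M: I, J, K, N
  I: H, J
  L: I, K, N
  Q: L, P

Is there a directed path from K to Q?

Explore from K.
Distance 1: reach L, O.
Distance 2: reach I, N.
Distance 3: reach H, J, Q.
Found Q.

Yes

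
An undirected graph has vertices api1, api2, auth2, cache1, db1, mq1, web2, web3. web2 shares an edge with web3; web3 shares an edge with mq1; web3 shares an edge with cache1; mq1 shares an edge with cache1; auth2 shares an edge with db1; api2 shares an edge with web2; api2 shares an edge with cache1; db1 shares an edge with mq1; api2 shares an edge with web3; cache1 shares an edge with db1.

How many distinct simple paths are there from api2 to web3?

api2–cache1–db1–mq1–web3
api2–cache1–mq1–web3
api2–cache1–web3
api2–web2–web3
api2–web3

5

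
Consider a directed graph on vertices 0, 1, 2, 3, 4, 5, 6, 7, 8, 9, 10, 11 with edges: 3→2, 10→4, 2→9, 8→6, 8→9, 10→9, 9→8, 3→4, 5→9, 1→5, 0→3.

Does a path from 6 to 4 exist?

No

6 has no outgoing edges, so nothing is reachable from it.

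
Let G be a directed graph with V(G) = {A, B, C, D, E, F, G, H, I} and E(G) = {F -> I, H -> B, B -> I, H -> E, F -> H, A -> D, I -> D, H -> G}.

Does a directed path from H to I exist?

Explore from H.
Distance 1: reach B, E, G.
Distance 2: reach I.
Found I.

Yes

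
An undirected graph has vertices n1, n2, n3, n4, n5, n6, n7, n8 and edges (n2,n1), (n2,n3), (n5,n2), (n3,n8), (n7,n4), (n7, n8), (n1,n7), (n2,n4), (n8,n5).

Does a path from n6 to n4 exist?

n6 has no edges, so nothing is reachable from it.

No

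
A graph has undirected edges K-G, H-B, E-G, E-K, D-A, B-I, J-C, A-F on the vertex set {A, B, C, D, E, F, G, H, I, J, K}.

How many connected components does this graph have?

4

From A: component {A, D, F}.
From B: component {B, H, I}.
From C: component {C, J}.
From E: component {E, G, K}.
That's 4 components.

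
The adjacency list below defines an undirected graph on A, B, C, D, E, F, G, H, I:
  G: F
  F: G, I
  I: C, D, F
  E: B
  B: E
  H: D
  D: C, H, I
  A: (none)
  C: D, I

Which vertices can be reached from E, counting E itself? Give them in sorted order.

Start at E.
Its neighbours: B.
Nothing further is reachable.

B, E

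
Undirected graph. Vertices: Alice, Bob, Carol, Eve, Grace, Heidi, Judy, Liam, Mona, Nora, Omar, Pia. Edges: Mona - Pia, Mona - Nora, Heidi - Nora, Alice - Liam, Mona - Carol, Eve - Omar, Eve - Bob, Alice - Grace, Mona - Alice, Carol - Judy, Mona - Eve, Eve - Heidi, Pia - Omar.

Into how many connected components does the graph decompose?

From Alice: component {Alice, Bob, Carol, Eve, Grace, Heidi, Judy, Liam, Mona, Nora, Omar, Pia}.
That's 1 component.

1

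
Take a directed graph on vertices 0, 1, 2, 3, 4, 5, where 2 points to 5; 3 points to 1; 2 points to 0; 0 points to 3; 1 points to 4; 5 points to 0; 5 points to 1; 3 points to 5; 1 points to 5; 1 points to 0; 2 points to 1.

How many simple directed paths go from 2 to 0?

5

2→0
2→1→0
2→1→5→0
2→5→0
2→5→1→0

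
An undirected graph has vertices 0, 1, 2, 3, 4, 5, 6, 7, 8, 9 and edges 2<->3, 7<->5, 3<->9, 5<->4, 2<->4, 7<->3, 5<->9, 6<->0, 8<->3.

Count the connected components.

3

From 0: component {0, 6}.
From 1: component {1}.
From 2: component {2, 3, 4, 5, 7, 8, 9}.
That's 3 components.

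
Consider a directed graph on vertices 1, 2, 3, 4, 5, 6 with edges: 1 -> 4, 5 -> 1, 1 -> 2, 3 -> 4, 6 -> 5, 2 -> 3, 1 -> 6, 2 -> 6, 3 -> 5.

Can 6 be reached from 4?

4 has no outgoing edges, so nothing is reachable from it.

No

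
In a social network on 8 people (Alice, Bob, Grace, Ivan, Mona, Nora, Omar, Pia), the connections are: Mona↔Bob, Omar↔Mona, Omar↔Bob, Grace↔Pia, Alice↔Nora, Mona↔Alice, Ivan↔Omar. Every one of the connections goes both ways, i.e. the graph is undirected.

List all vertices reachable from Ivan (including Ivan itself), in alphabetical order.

Start at Ivan.
Its neighbours: Omar.
Then their neighbours: Bob, Mona.
Then next layer: Alice.
Then next layer: Nora.
Nothing further is reachable.

Alice, Bob, Ivan, Mona, Nora, Omar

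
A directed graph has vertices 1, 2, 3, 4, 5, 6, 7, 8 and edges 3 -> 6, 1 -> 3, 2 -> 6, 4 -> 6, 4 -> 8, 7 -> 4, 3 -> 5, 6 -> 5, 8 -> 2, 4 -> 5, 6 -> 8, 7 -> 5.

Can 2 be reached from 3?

Explore from 3.
Distance 1: reach 5, 6.
Distance 2: reach 8.
Distance 3: reach 2.
Found 2.

Yes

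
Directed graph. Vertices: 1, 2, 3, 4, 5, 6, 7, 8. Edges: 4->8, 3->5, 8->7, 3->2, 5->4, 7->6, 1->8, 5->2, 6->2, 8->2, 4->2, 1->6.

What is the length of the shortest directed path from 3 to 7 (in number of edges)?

Distance 0: 3.
Distance 1: 2, 5.
Distance 2: 4.
Distance 3: 8.
Distance 4: 7 — contains 7.

4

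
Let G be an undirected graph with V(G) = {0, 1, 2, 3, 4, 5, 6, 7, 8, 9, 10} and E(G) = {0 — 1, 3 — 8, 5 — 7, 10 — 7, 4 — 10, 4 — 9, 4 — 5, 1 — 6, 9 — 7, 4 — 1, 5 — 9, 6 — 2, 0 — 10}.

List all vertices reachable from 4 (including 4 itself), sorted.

0, 1, 2, 4, 5, 6, 7, 9, 10

Start at 4.
Its neighbours: 1, 5, 9, 10.
Then their neighbours: 0, 6, 7.
Then next layer: 2.
Nothing further is reachable.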